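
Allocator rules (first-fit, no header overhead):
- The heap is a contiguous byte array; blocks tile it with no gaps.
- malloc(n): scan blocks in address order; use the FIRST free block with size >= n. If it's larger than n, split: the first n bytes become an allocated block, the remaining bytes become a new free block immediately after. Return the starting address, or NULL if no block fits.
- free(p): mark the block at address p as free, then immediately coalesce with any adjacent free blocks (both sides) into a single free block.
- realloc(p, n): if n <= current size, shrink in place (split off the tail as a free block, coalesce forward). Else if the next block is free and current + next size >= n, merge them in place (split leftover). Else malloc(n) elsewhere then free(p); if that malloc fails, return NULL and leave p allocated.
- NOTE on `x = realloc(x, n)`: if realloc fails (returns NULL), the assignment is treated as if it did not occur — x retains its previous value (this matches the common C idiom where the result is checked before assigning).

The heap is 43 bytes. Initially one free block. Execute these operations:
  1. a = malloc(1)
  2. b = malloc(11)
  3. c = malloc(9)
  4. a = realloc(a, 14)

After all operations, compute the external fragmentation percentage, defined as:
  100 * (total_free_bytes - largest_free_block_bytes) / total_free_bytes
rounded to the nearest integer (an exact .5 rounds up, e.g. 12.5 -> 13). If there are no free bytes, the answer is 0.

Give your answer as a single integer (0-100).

Op 1: a = malloc(1) -> a = 0; heap: [0-0 ALLOC][1-42 FREE]
Op 2: b = malloc(11) -> b = 1; heap: [0-0 ALLOC][1-11 ALLOC][12-42 FREE]
Op 3: c = malloc(9) -> c = 12; heap: [0-0 ALLOC][1-11 ALLOC][12-20 ALLOC][21-42 FREE]
Op 4: a = realloc(a, 14) -> a = 21; heap: [0-0 FREE][1-11 ALLOC][12-20 ALLOC][21-34 ALLOC][35-42 FREE]
Free blocks: [1 8] total_free=9 largest=8 -> 100*(9-8)/9 = 100/9 ≈ 11.111 -> rounds to 11

Answer: 11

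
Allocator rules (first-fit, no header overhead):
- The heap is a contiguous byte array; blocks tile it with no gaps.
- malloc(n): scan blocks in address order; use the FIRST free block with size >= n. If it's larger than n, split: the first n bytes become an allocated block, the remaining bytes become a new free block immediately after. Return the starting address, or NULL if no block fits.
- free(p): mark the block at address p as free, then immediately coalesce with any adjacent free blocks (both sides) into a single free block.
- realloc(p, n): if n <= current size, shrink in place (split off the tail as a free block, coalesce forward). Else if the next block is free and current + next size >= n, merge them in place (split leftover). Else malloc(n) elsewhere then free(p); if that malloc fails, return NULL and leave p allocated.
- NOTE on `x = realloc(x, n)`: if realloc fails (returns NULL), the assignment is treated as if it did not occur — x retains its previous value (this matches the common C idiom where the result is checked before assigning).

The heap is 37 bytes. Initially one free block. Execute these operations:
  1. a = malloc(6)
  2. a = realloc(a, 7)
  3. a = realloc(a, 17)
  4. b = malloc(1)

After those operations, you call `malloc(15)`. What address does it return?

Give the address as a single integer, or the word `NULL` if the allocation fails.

Answer: 18

Derivation:
Op 1: a = malloc(6) -> a = 0; heap: [0-5 ALLOC][6-36 FREE]
Op 2: a = realloc(a, 7) -> a = 0; heap: [0-6 ALLOC][7-36 FREE]
Op 3: a = realloc(a, 17) -> a = 0; heap: [0-16 ALLOC][17-36 FREE]
Op 4: b = malloc(1) -> b = 17; heap: [0-16 ALLOC][17-17 ALLOC][18-36 FREE]
malloc(15): first-fit scan over [0-16 ALLOC][17-17 ALLOC][18-36 FREE] -> 18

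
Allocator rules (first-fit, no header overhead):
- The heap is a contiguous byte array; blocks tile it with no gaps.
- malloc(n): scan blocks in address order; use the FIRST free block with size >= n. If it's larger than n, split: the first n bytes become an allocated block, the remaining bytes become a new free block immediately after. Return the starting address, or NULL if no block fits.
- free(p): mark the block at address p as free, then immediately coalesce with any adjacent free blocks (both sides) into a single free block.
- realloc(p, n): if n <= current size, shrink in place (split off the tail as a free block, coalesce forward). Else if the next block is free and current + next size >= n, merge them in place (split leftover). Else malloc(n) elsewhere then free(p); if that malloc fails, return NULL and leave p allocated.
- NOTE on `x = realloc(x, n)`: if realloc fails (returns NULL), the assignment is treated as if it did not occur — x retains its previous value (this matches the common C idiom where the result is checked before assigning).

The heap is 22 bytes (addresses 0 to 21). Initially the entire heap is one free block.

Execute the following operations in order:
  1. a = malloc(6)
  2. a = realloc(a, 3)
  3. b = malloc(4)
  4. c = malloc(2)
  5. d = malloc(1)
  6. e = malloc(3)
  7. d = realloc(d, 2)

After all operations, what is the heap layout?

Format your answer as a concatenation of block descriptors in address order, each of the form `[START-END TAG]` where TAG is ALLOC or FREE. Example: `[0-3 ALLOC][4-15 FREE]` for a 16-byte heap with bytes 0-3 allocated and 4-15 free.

Answer: [0-2 ALLOC][3-6 ALLOC][7-8 ALLOC][9-9 FREE][10-12 ALLOC][13-14 ALLOC][15-21 FREE]

Derivation:
Op 1: a = malloc(6) -> a = 0; heap: [0-5 ALLOC][6-21 FREE]
Op 2: a = realloc(a, 3) -> a = 0; heap: [0-2 ALLOC][3-21 FREE]
Op 3: b = malloc(4) -> b = 3; heap: [0-2 ALLOC][3-6 ALLOC][7-21 FREE]
Op 4: c = malloc(2) -> c = 7; heap: [0-2 ALLOC][3-6 ALLOC][7-8 ALLOC][9-21 FREE]
Op 5: d = malloc(1) -> d = 9; heap: [0-2 ALLOC][3-6 ALLOC][7-8 ALLOC][9-9 ALLOC][10-21 FREE]
Op 6: e = malloc(3) -> e = 10; heap: [0-2 ALLOC][3-6 ALLOC][7-8 ALLOC][9-9 ALLOC][10-12 ALLOC][13-21 FREE]
Op 7: d = realloc(d, 2) -> d = 13; heap: [0-2 ALLOC][3-6 ALLOC][7-8 ALLOC][9-9 FREE][10-12 ALLOC][13-14 ALLOC][15-21 FREE]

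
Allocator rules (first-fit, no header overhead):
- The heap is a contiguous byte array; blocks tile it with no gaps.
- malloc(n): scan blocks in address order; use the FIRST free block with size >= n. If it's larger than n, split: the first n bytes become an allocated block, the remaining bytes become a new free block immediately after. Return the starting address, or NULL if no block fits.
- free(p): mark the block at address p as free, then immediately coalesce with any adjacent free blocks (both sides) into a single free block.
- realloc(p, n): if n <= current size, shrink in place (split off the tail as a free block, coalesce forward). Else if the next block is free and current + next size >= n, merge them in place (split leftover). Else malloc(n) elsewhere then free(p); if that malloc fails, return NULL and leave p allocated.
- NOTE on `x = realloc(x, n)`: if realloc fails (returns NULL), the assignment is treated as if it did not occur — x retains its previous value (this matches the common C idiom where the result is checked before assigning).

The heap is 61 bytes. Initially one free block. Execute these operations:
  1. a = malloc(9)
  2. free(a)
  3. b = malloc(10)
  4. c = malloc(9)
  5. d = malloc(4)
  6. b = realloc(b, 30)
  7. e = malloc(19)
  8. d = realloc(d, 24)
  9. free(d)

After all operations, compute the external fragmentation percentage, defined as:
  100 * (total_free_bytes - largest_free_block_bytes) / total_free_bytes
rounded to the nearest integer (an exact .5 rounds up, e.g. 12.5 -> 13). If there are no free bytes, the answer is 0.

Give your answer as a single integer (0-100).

Answer: 55

Derivation:
Op 1: a = malloc(9) -> a = 0; heap: [0-8 ALLOC][9-60 FREE]
Op 2: free(a) -> (freed a); heap: [0-60 FREE]
Op 3: b = malloc(10) -> b = 0; heap: [0-9 ALLOC][10-60 FREE]
Op 4: c = malloc(9) -> c = 10; heap: [0-9 ALLOC][10-18 ALLOC][19-60 FREE]
Op 5: d = malloc(4) -> d = 19; heap: [0-9 ALLOC][10-18 ALLOC][19-22 ALLOC][23-60 FREE]
Op 6: b = realloc(b, 30) -> b = 23; heap: [0-9 FREE][10-18 ALLOC][19-22 ALLOC][23-52 ALLOC][53-60 FREE]
Op 7: e = malloc(19) -> e = NULL; heap: [0-9 FREE][10-18 ALLOC][19-22 ALLOC][23-52 ALLOC][53-60 FREE]
Op 8: d = realloc(d, 24) -> NULL (d unchanged); heap: [0-9 FREE][10-18 ALLOC][19-22 ALLOC][23-52 ALLOC][53-60 FREE]
Op 9: free(d) -> (freed d); heap: [0-9 FREE][10-18 ALLOC][19-22 FREE][23-52 ALLOC][53-60 FREE]
Free blocks: [10 4 8] total_free=22 largest=10 -> 100*(22-10)/22 = 1200/22 ≈ 54.545 -> rounds to 55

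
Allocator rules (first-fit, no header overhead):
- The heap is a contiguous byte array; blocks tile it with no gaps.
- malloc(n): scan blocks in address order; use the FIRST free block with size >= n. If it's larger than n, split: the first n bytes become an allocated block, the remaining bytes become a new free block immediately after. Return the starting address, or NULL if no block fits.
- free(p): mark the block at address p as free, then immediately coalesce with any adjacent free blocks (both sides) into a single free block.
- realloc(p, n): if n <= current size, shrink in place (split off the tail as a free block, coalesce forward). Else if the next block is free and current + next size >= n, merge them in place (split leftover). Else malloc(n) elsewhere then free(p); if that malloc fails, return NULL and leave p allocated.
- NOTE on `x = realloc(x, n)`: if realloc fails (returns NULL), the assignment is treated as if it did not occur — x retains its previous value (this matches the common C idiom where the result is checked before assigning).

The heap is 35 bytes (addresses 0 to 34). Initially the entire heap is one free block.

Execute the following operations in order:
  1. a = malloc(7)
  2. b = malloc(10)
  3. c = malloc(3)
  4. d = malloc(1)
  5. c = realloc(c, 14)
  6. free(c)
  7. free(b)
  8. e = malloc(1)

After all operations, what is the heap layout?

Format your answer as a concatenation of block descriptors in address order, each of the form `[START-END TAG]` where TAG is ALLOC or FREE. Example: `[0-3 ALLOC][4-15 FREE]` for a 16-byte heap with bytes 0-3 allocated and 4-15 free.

Answer: [0-6 ALLOC][7-7 ALLOC][8-19 FREE][20-20 ALLOC][21-34 FREE]

Derivation:
Op 1: a = malloc(7) -> a = 0; heap: [0-6 ALLOC][7-34 FREE]
Op 2: b = malloc(10) -> b = 7; heap: [0-6 ALLOC][7-16 ALLOC][17-34 FREE]
Op 3: c = malloc(3) -> c = 17; heap: [0-6 ALLOC][7-16 ALLOC][17-19 ALLOC][20-34 FREE]
Op 4: d = malloc(1) -> d = 20; heap: [0-6 ALLOC][7-16 ALLOC][17-19 ALLOC][20-20 ALLOC][21-34 FREE]
Op 5: c = realloc(c, 14) -> c = 21; heap: [0-6 ALLOC][7-16 ALLOC][17-19 FREE][20-20 ALLOC][21-34 ALLOC]
Op 6: free(c) -> (freed c); heap: [0-6 ALLOC][7-16 ALLOC][17-19 FREE][20-20 ALLOC][21-34 FREE]
Op 7: free(b) -> (freed b); heap: [0-6 ALLOC][7-19 FREE][20-20 ALLOC][21-34 FREE]
Op 8: e = malloc(1) -> e = 7; heap: [0-6 ALLOC][7-7 ALLOC][8-19 FREE][20-20 ALLOC][21-34 FREE]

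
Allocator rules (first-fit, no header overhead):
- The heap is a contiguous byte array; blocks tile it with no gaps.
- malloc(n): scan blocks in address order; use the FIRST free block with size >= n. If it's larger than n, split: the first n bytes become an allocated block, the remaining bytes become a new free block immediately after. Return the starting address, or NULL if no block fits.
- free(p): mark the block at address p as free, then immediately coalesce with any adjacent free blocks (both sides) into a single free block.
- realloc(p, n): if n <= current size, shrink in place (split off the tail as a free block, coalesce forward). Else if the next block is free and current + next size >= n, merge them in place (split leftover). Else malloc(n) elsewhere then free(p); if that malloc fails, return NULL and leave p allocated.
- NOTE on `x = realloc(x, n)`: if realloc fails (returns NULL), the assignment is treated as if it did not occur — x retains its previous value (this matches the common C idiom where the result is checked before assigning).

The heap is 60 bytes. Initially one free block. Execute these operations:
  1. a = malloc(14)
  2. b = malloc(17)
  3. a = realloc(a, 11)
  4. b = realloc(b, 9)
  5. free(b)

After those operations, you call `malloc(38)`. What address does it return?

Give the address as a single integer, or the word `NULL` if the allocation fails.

Answer: 11

Derivation:
Op 1: a = malloc(14) -> a = 0; heap: [0-13 ALLOC][14-59 FREE]
Op 2: b = malloc(17) -> b = 14; heap: [0-13 ALLOC][14-30 ALLOC][31-59 FREE]
Op 3: a = realloc(a, 11) -> a = 0; heap: [0-10 ALLOC][11-13 FREE][14-30 ALLOC][31-59 FREE]
Op 4: b = realloc(b, 9) -> b = 14; heap: [0-10 ALLOC][11-13 FREE][14-22 ALLOC][23-59 FREE]
Op 5: free(b) -> (freed b); heap: [0-10 ALLOC][11-59 FREE]
malloc(38): first-fit scan over [0-10 ALLOC][11-59 FREE] -> 11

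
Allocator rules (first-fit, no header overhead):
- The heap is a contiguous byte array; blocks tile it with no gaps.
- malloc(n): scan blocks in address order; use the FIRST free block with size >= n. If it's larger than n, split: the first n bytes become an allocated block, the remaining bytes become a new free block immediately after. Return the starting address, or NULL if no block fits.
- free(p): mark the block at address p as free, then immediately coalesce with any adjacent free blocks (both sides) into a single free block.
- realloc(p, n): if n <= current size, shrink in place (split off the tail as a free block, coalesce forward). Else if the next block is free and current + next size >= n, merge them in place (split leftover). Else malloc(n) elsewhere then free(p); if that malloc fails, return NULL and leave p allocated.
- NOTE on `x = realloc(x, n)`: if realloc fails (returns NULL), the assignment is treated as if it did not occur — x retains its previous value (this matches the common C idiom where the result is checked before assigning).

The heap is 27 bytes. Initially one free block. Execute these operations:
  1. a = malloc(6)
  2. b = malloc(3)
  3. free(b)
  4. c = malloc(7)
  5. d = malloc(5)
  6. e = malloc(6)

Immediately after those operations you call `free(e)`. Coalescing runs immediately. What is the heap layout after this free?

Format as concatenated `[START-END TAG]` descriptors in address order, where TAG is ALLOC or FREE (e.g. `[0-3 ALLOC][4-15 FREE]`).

Answer: [0-5 ALLOC][6-12 ALLOC][13-17 ALLOC][18-26 FREE]

Derivation:
Op 1: a = malloc(6) -> a = 0; heap: [0-5 ALLOC][6-26 FREE]
Op 2: b = malloc(3) -> b = 6; heap: [0-5 ALLOC][6-8 ALLOC][9-26 FREE]
Op 3: free(b) -> (freed b); heap: [0-5 ALLOC][6-26 FREE]
Op 4: c = malloc(7) -> c = 6; heap: [0-5 ALLOC][6-12 ALLOC][13-26 FREE]
Op 5: d = malloc(5) -> d = 13; heap: [0-5 ALLOC][6-12 ALLOC][13-17 ALLOC][18-26 FREE]
Op 6: e = malloc(6) -> e = 18; heap: [0-5 ALLOC][6-12 ALLOC][13-17 ALLOC][18-23 ALLOC][24-26 FREE]
free(e): e = 18 -> block [18-23 ALLOC]; mark free, coalesce with adjacent free neighbors -> [0-5 ALLOC][6-12 ALLOC][13-17 ALLOC][18-26 FREE]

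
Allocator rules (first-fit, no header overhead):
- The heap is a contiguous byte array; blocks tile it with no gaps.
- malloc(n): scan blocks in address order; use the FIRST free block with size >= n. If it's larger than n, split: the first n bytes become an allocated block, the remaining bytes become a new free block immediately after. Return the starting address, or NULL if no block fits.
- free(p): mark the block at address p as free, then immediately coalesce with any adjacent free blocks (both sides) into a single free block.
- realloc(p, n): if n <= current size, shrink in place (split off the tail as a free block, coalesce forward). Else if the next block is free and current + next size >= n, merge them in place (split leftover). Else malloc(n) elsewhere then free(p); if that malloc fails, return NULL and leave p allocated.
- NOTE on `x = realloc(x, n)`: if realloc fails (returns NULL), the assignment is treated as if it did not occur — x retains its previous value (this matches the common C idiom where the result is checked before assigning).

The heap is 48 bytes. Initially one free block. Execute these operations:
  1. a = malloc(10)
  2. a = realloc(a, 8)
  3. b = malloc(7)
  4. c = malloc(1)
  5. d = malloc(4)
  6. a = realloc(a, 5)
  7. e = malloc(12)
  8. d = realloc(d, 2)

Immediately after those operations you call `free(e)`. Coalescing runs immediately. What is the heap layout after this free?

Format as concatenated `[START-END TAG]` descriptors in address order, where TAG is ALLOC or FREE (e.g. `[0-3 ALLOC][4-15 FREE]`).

Op 1: a = malloc(10) -> a = 0; heap: [0-9 ALLOC][10-47 FREE]
Op 2: a = realloc(a, 8) -> a = 0; heap: [0-7 ALLOC][8-47 FREE]
Op 3: b = malloc(7) -> b = 8; heap: [0-7 ALLOC][8-14 ALLOC][15-47 FREE]
Op 4: c = malloc(1) -> c = 15; heap: [0-7 ALLOC][8-14 ALLOC][15-15 ALLOC][16-47 FREE]
Op 5: d = malloc(4) -> d = 16; heap: [0-7 ALLOC][8-14 ALLOC][15-15 ALLOC][16-19 ALLOC][20-47 FREE]
Op 6: a = realloc(a, 5) -> a = 0; heap: [0-4 ALLOC][5-7 FREE][8-14 ALLOC][15-15 ALLOC][16-19 ALLOC][20-47 FREE]
Op 7: e = malloc(12) -> e = 20; heap: [0-4 ALLOC][5-7 FREE][8-14 ALLOC][15-15 ALLOC][16-19 ALLOC][20-31 ALLOC][32-47 FREE]
Op 8: d = realloc(d, 2) -> d = 16; heap: [0-4 ALLOC][5-7 FREE][8-14 ALLOC][15-15 ALLOC][16-17 ALLOC][18-19 FREE][20-31 ALLOC][32-47 FREE]
free(e): e = 20 -> block [20-31 ALLOC]; mark free, coalesce with adjacent free neighbors -> [0-4 ALLOC][5-7 FREE][8-14 ALLOC][15-15 ALLOC][16-17 ALLOC][18-47 FREE]

Answer: [0-4 ALLOC][5-7 FREE][8-14 ALLOC][15-15 ALLOC][16-17 ALLOC][18-47 FREE]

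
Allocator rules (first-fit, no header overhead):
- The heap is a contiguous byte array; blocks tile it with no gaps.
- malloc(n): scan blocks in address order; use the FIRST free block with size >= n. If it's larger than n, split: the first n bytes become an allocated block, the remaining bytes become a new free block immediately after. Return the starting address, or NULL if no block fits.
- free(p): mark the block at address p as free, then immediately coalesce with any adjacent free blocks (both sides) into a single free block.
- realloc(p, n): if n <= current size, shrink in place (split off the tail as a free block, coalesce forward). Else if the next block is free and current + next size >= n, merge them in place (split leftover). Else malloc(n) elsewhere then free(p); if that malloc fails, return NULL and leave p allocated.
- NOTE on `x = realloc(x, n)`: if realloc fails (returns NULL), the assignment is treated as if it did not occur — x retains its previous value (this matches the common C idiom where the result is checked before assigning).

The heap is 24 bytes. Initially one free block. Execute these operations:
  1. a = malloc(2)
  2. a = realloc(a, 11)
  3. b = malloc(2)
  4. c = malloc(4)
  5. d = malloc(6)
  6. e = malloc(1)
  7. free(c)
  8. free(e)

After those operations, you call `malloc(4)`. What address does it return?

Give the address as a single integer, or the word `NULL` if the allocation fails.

Answer: 13

Derivation:
Op 1: a = malloc(2) -> a = 0; heap: [0-1 ALLOC][2-23 FREE]
Op 2: a = realloc(a, 11) -> a = 0; heap: [0-10 ALLOC][11-23 FREE]
Op 3: b = malloc(2) -> b = 11; heap: [0-10 ALLOC][11-12 ALLOC][13-23 FREE]
Op 4: c = malloc(4) -> c = 13; heap: [0-10 ALLOC][11-12 ALLOC][13-16 ALLOC][17-23 FREE]
Op 5: d = malloc(6) -> d = 17; heap: [0-10 ALLOC][11-12 ALLOC][13-16 ALLOC][17-22 ALLOC][23-23 FREE]
Op 6: e = malloc(1) -> e = 23; heap: [0-10 ALLOC][11-12 ALLOC][13-16 ALLOC][17-22 ALLOC][23-23 ALLOC]
Op 7: free(c) -> (freed c); heap: [0-10 ALLOC][11-12 ALLOC][13-16 FREE][17-22 ALLOC][23-23 ALLOC]
Op 8: free(e) -> (freed e); heap: [0-10 ALLOC][11-12 ALLOC][13-16 FREE][17-22 ALLOC][23-23 FREE]
malloc(4): first-fit scan over [0-10 ALLOC][11-12 ALLOC][13-16 FREE][17-22 ALLOC][23-23 FREE] -> 13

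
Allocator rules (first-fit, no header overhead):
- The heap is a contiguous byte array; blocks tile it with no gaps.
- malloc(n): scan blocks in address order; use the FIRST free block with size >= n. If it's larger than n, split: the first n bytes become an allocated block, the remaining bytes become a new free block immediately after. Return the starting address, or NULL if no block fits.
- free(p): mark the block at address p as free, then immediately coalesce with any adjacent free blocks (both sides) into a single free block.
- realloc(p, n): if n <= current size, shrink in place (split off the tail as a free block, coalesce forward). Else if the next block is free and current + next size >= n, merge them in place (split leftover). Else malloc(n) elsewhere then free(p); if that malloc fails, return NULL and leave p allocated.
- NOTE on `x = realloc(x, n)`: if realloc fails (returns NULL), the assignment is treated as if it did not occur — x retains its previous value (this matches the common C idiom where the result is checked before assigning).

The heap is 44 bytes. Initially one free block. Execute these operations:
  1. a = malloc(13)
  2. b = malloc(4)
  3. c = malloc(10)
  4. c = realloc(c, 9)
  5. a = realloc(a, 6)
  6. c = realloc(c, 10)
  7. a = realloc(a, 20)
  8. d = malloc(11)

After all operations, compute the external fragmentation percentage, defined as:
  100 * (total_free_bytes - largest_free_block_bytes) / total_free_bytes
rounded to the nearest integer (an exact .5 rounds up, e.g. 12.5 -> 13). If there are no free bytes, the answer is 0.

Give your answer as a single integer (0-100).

Answer: 46

Derivation:
Op 1: a = malloc(13) -> a = 0; heap: [0-12 ALLOC][13-43 FREE]
Op 2: b = malloc(4) -> b = 13; heap: [0-12 ALLOC][13-16 ALLOC][17-43 FREE]
Op 3: c = malloc(10) -> c = 17; heap: [0-12 ALLOC][13-16 ALLOC][17-26 ALLOC][27-43 FREE]
Op 4: c = realloc(c, 9) -> c = 17; heap: [0-12 ALLOC][13-16 ALLOC][17-25 ALLOC][26-43 FREE]
Op 5: a = realloc(a, 6) -> a = 0; heap: [0-5 ALLOC][6-12 FREE][13-16 ALLOC][17-25 ALLOC][26-43 FREE]
Op 6: c = realloc(c, 10) -> c = 17; heap: [0-5 ALLOC][6-12 FREE][13-16 ALLOC][17-26 ALLOC][27-43 FREE]
Op 7: a = realloc(a, 20) -> NULL (a unchanged); heap: [0-5 ALLOC][6-12 FREE][13-16 ALLOC][17-26 ALLOC][27-43 FREE]
Op 8: d = malloc(11) -> d = 27; heap: [0-5 ALLOC][6-12 FREE][13-16 ALLOC][17-26 ALLOC][27-37 ALLOC][38-43 FREE]
Free blocks: [7 6] total_free=13 largest=7 -> 100*(13-7)/13 = 600/13 ≈ 46.154 -> rounds to 46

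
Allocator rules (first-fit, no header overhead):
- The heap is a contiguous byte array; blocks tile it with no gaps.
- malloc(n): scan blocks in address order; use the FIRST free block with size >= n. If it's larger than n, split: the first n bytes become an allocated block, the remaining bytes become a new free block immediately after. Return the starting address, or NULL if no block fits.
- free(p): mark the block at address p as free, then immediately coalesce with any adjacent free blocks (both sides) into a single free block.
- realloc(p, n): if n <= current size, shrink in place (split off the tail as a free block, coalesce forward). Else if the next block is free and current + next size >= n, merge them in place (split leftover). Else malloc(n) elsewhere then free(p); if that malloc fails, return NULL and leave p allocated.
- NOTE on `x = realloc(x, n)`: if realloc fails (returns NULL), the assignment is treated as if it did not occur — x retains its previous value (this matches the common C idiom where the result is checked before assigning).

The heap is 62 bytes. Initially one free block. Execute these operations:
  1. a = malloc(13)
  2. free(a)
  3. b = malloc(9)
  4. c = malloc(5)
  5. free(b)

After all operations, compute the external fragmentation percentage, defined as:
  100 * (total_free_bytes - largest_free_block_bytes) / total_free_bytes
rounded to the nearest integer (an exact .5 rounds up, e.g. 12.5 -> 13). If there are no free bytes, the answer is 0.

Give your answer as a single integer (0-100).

Answer: 16

Derivation:
Op 1: a = malloc(13) -> a = 0; heap: [0-12 ALLOC][13-61 FREE]
Op 2: free(a) -> (freed a); heap: [0-61 FREE]
Op 3: b = malloc(9) -> b = 0; heap: [0-8 ALLOC][9-61 FREE]
Op 4: c = malloc(5) -> c = 9; heap: [0-8 ALLOC][9-13 ALLOC][14-61 FREE]
Op 5: free(b) -> (freed b); heap: [0-8 FREE][9-13 ALLOC][14-61 FREE]
Free blocks: [9 48] total_free=57 largest=48 -> 100*(57-48)/57 = 900/57 ≈ 15.789 -> rounds to 16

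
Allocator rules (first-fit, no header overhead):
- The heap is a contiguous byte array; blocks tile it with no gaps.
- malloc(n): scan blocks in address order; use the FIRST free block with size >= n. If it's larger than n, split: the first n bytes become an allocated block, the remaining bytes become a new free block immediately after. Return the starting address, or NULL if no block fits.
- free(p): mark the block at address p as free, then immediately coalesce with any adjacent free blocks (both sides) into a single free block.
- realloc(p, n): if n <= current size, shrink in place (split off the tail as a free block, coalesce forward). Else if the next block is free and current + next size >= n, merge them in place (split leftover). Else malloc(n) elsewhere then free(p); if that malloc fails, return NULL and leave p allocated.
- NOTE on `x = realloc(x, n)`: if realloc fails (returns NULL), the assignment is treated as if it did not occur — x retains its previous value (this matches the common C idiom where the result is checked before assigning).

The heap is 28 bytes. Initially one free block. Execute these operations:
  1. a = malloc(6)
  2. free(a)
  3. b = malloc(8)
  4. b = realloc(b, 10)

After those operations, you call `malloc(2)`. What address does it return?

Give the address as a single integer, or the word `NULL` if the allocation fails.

Op 1: a = malloc(6) -> a = 0; heap: [0-5 ALLOC][6-27 FREE]
Op 2: free(a) -> (freed a); heap: [0-27 FREE]
Op 3: b = malloc(8) -> b = 0; heap: [0-7 ALLOC][8-27 FREE]
Op 4: b = realloc(b, 10) -> b = 0; heap: [0-9 ALLOC][10-27 FREE]
malloc(2): first-fit scan over [0-9 ALLOC][10-27 FREE] -> 10

Answer: 10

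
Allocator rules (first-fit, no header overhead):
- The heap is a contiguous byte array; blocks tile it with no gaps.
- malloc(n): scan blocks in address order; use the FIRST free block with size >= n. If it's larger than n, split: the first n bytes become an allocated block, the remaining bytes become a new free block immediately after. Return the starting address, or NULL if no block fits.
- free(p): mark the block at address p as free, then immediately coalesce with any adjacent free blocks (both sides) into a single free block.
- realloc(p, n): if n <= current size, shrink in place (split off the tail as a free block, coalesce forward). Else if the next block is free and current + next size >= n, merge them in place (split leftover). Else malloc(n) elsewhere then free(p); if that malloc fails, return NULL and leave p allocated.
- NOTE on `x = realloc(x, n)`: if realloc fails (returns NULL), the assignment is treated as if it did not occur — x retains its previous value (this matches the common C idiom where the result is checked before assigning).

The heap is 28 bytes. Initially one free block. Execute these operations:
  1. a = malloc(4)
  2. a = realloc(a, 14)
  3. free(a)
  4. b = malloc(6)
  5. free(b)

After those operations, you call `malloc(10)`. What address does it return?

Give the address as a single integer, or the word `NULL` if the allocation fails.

Answer: 0

Derivation:
Op 1: a = malloc(4) -> a = 0; heap: [0-3 ALLOC][4-27 FREE]
Op 2: a = realloc(a, 14) -> a = 0; heap: [0-13 ALLOC][14-27 FREE]
Op 3: free(a) -> (freed a); heap: [0-27 FREE]
Op 4: b = malloc(6) -> b = 0; heap: [0-5 ALLOC][6-27 FREE]
Op 5: free(b) -> (freed b); heap: [0-27 FREE]
malloc(10): first-fit scan over [0-27 FREE] -> 0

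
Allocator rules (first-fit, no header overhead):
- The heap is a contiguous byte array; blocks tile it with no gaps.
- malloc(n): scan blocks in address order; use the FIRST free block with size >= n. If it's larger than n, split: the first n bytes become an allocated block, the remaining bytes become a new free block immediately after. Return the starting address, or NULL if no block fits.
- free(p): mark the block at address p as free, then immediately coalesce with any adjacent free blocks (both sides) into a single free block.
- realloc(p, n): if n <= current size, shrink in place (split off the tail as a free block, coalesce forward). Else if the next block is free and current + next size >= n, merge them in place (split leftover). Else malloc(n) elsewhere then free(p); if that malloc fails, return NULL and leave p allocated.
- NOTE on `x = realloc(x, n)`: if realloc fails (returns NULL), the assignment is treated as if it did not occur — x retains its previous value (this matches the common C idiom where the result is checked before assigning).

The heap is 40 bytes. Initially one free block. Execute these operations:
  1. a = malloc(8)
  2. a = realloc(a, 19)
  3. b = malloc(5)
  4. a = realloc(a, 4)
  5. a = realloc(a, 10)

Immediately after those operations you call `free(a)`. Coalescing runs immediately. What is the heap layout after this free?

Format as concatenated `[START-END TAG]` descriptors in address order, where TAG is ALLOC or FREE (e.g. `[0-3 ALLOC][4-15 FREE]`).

Op 1: a = malloc(8) -> a = 0; heap: [0-7 ALLOC][8-39 FREE]
Op 2: a = realloc(a, 19) -> a = 0; heap: [0-18 ALLOC][19-39 FREE]
Op 3: b = malloc(5) -> b = 19; heap: [0-18 ALLOC][19-23 ALLOC][24-39 FREE]
Op 4: a = realloc(a, 4) -> a = 0; heap: [0-3 ALLOC][4-18 FREE][19-23 ALLOC][24-39 FREE]
Op 5: a = realloc(a, 10) -> a = 0; heap: [0-9 ALLOC][10-18 FREE][19-23 ALLOC][24-39 FREE]
free(a): a = 0 -> block [0-9 ALLOC]; mark free, coalesce with adjacent free neighbors -> [0-18 FREE][19-23 ALLOC][24-39 FREE]

Answer: [0-18 FREE][19-23 ALLOC][24-39 FREE]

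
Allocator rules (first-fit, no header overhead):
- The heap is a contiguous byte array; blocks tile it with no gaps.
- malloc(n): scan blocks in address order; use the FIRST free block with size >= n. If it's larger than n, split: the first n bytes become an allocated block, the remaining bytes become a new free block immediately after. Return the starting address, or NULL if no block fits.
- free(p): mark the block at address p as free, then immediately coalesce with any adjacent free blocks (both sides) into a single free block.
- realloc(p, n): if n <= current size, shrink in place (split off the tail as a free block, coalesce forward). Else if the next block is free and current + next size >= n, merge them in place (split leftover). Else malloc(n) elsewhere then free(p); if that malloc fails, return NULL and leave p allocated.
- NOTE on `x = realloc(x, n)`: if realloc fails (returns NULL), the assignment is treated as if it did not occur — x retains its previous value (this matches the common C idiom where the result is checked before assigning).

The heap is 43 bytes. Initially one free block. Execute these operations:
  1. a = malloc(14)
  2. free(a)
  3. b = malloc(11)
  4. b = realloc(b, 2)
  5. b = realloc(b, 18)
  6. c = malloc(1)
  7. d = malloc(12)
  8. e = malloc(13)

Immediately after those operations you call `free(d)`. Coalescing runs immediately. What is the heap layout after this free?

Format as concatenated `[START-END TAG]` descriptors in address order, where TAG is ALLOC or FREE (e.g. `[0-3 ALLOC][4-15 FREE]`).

Op 1: a = malloc(14) -> a = 0; heap: [0-13 ALLOC][14-42 FREE]
Op 2: free(a) -> (freed a); heap: [0-42 FREE]
Op 3: b = malloc(11) -> b = 0; heap: [0-10 ALLOC][11-42 FREE]
Op 4: b = realloc(b, 2) -> b = 0; heap: [0-1 ALLOC][2-42 FREE]
Op 5: b = realloc(b, 18) -> b = 0; heap: [0-17 ALLOC][18-42 FREE]
Op 6: c = malloc(1) -> c = 18; heap: [0-17 ALLOC][18-18 ALLOC][19-42 FREE]
Op 7: d = malloc(12) -> d = 19; heap: [0-17 ALLOC][18-18 ALLOC][19-30 ALLOC][31-42 FREE]
Op 8: e = malloc(13) -> e = NULL; heap: [0-17 ALLOC][18-18 ALLOC][19-30 ALLOC][31-42 FREE]
free(d): d = 19 -> block [19-30 ALLOC]; mark free, coalesce with adjacent free neighbors -> [0-17 ALLOC][18-18 ALLOC][19-42 FREE]

Answer: [0-17 ALLOC][18-18 ALLOC][19-42 FREE]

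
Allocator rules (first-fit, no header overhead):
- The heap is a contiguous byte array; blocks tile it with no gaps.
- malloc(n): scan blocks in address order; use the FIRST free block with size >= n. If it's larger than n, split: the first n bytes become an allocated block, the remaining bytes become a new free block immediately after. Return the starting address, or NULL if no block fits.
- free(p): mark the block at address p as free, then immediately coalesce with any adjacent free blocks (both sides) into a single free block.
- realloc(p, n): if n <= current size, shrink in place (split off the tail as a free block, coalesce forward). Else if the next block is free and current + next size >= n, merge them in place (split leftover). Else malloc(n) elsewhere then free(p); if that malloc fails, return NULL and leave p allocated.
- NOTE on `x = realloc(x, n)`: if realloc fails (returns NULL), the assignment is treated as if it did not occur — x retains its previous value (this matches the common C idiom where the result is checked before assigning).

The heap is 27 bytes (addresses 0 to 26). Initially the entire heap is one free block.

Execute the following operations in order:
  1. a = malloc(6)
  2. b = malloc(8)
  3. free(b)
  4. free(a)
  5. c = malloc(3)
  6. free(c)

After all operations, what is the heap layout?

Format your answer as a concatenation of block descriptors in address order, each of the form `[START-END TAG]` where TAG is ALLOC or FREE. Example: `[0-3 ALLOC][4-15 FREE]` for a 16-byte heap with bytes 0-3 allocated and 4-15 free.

Answer: [0-26 FREE]

Derivation:
Op 1: a = malloc(6) -> a = 0; heap: [0-5 ALLOC][6-26 FREE]
Op 2: b = malloc(8) -> b = 6; heap: [0-5 ALLOC][6-13 ALLOC][14-26 FREE]
Op 3: free(b) -> (freed b); heap: [0-5 ALLOC][6-26 FREE]
Op 4: free(a) -> (freed a); heap: [0-26 FREE]
Op 5: c = malloc(3) -> c = 0; heap: [0-2 ALLOC][3-26 FREE]
Op 6: free(c) -> (freed c); heap: [0-26 FREE]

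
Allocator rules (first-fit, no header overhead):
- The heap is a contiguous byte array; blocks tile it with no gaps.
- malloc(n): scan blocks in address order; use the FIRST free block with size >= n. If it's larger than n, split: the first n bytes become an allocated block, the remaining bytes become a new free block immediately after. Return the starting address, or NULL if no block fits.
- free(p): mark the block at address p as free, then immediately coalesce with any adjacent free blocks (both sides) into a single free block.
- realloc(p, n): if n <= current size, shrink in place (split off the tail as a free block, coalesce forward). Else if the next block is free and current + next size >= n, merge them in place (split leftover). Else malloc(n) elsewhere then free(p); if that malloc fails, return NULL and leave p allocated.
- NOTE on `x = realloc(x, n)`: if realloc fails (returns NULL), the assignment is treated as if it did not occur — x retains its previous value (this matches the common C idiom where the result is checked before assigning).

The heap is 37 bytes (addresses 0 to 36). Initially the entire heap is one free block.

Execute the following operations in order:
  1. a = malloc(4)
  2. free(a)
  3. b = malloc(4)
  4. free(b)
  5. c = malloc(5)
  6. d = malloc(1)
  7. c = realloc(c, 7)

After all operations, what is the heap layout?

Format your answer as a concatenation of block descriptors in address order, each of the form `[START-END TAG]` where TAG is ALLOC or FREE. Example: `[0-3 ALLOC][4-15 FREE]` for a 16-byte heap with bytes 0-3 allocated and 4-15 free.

Op 1: a = malloc(4) -> a = 0; heap: [0-3 ALLOC][4-36 FREE]
Op 2: free(a) -> (freed a); heap: [0-36 FREE]
Op 3: b = malloc(4) -> b = 0; heap: [0-3 ALLOC][4-36 FREE]
Op 4: free(b) -> (freed b); heap: [0-36 FREE]
Op 5: c = malloc(5) -> c = 0; heap: [0-4 ALLOC][5-36 FREE]
Op 6: d = malloc(1) -> d = 5; heap: [0-4 ALLOC][5-5 ALLOC][6-36 FREE]
Op 7: c = realloc(c, 7) -> c = 6; heap: [0-4 FREE][5-5 ALLOC][6-12 ALLOC][13-36 FREE]

Answer: [0-4 FREE][5-5 ALLOC][6-12 ALLOC][13-36 FREE]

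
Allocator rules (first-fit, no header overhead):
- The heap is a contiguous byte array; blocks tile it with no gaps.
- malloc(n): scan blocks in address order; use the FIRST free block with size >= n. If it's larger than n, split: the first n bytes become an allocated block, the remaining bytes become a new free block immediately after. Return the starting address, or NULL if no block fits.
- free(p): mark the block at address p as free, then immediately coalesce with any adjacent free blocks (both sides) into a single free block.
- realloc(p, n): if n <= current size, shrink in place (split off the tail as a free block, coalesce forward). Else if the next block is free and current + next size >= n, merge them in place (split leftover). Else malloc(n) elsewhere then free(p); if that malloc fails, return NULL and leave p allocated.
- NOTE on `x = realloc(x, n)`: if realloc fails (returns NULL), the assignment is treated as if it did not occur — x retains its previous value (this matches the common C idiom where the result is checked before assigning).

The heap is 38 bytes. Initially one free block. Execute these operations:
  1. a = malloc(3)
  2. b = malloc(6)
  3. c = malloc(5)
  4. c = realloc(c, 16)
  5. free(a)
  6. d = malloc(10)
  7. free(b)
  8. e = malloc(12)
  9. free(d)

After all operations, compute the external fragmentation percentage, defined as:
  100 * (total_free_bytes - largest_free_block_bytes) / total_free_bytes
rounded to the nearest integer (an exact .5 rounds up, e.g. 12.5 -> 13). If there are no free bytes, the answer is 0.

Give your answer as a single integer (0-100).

Op 1: a = malloc(3) -> a = 0; heap: [0-2 ALLOC][3-37 FREE]
Op 2: b = malloc(6) -> b = 3; heap: [0-2 ALLOC][3-8 ALLOC][9-37 FREE]
Op 3: c = malloc(5) -> c = 9; heap: [0-2 ALLOC][3-8 ALLOC][9-13 ALLOC][14-37 FREE]
Op 4: c = realloc(c, 16) -> c = 9; heap: [0-2 ALLOC][3-8 ALLOC][9-24 ALLOC][25-37 FREE]
Op 5: free(a) -> (freed a); heap: [0-2 FREE][3-8 ALLOC][9-24 ALLOC][25-37 FREE]
Op 6: d = malloc(10) -> d = 25; heap: [0-2 FREE][3-8 ALLOC][9-24 ALLOC][25-34 ALLOC][35-37 FREE]
Op 7: free(b) -> (freed b); heap: [0-8 FREE][9-24 ALLOC][25-34 ALLOC][35-37 FREE]
Op 8: e = malloc(12) -> e = NULL; heap: [0-8 FREE][9-24 ALLOC][25-34 ALLOC][35-37 FREE]
Op 9: free(d) -> (freed d); heap: [0-8 FREE][9-24 ALLOC][25-37 FREE]
Free blocks: [9 13] total_free=22 largest=13 -> 100*(22-13)/22 = 900/22 ≈ 40.909 -> rounds to 41

Answer: 41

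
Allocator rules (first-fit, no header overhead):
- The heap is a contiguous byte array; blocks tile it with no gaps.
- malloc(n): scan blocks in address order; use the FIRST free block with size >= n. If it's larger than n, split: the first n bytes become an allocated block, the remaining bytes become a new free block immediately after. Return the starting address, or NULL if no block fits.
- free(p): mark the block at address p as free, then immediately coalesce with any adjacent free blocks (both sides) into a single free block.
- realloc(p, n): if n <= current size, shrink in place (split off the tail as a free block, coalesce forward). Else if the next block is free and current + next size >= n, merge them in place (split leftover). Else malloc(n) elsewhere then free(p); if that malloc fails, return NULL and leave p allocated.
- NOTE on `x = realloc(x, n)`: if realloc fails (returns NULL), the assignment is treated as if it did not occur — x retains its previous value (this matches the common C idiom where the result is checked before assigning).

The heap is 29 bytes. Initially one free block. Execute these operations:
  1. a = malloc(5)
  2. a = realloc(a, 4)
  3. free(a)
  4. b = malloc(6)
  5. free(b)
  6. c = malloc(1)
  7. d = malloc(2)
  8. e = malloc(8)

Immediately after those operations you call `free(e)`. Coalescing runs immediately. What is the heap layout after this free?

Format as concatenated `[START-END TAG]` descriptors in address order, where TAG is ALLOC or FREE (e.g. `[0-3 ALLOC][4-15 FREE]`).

Answer: [0-0 ALLOC][1-2 ALLOC][3-28 FREE]

Derivation:
Op 1: a = malloc(5) -> a = 0; heap: [0-4 ALLOC][5-28 FREE]
Op 2: a = realloc(a, 4) -> a = 0; heap: [0-3 ALLOC][4-28 FREE]
Op 3: free(a) -> (freed a); heap: [0-28 FREE]
Op 4: b = malloc(6) -> b = 0; heap: [0-5 ALLOC][6-28 FREE]
Op 5: free(b) -> (freed b); heap: [0-28 FREE]
Op 6: c = malloc(1) -> c = 0; heap: [0-0 ALLOC][1-28 FREE]
Op 7: d = malloc(2) -> d = 1; heap: [0-0 ALLOC][1-2 ALLOC][3-28 FREE]
Op 8: e = malloc(8) -> e = 3; heap: [0-0 ALLOC][1-2 ALLOC][3-10 ALLOC][11-28 FREE]
free(e): e = 3 -> block [3-10 ALLOC]; mark free, coalesce with adjacent free neighbors -> [0-0 ALLOC][1-2 ALLOC][3-28 FREE]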